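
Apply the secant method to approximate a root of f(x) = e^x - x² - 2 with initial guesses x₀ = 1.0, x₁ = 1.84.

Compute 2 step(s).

f(x) = e^x - x² - 2
x₀ = 1.0, x₁ = 1.84

Secant formula: x_{n+1} = x_n - f(x_n)(x_n - x_{n-1})/(f(x_n) - f(x_{n-1}))

Iteration 1:
  f(1.000000) = -0.281718
  f(1.840000) = 0.910938
  x_2 = 1.840000 - 0.910938×(1.840000 - 1.000000)/(0.910938 - (-0.281718))
       = 1.198417
Iteration 2:
  f(1.840000) = 0.910938
  f(1.198417) = -0.121338
  x_3 = 1.198417 - (-0.121338)×(1.198417 - 1.840000)/(-0.121338 - 0.910938)
       = 1.273831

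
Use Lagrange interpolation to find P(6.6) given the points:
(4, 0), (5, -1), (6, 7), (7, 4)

Lagrange interpolation formula:
P(x) = Σ yᵢ × Lᵢ(x)
where Lᵢ(x) = Π_{j≠i} (x - xⱼ)/(xᵢ - xⱼ)

L_0(6.6) = (6.6 - 5)/(4 - 5) × (6.6 - 6)/(4 - 6) × (6.6 - 7)/(4 - 7) = 0.064000
L_1(6.6) = (6.6 - 4)/(5 - 4) × (6.6 - 6)/(5 - 6) × (6.6 - 7)/(5 - 7) = -0.312000
L_2(6.6) = (6.6 - 4)/(6 - 4) × (6.6 - 5)/(6 - 5) × (6.6 - 7)/(6 - 7) = 0.832000
L_3(6.6) = (6.6 - 4)/(7 - 4) × (6.6 - 5)/(7 - 5) × (6.6 - 6)/(7 - 6) = 0.416000

P(6.6) = 0×L_0(6.6) + (-1)×L_1(6.6) + 7×L_2(6.6) + 4×L_3(6.6)
P(6.6) = 7.800000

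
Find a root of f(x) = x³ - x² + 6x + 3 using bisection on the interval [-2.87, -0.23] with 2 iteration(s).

f(x) = x³ - x² + 6x + 3
Initial interval: [-2.87, -0.23]

Iteration 1:
  c_1 = (-2.870000 + (-0.230000))/2 = -1.550000
  f(c_1) = f(-1.550000) = -12.426375
  f(a) × f(c) ≥ 0, new interval: [-1.550000, -0.230000]
Iteration 2:
  c_2 = (-1.550000 + (-0.230000))/2 = -0.890000
  f(c_2) = f(-0.890000) = -3.837069
  f(a) × f(c) ≥ 0, new interval: [-0.890000, -0.230000]

After 2 iteration(s), the approximation is c_2 = -0.890000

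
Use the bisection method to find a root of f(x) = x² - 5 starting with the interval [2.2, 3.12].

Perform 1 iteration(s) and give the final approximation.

f(x) = x² - 5
Initial interval: [2.2, 3.12]

Iteration 1:
  c_1 = (2.200000 + 3.120000)/2 = 2.660000
  f(c_1) = f(2.660000) = 2.075600
  f(a) × f(c) < 0, new interval: [2.200000, 2.660000]

After 1 iteration(s), the approximation is c_1 = 2.660000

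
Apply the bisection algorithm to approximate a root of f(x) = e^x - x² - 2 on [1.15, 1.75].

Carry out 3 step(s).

f(x) = e^x - x² - 2
Initial interval: [1.15, 1.75]

Iteration 1:
  c_1 = (1.150000 + 1.750000)/2 = 1.450000
  f(c_1) = f(1.450000) = 0.160615
  f(a) × f(c) < 0, new interval: [1.150000, 1.450000]
Iteration 2:
  c_2 = (1.150000 + 1.450000)/2 = 1.300000
  f(c_2) = f(1.300000) = -0.020703
  f(a) × f(c) ≥ 0, new interval: [1.300000, 1.450000]
Iteration 3:
  c_3 = (1.300000 + 1.450000)/2 = 1.375000
  f(c_3) = f(1.375000) = 0.064452
  f(a) × f(c) < 0, new interval: [1.300000, 1.375000]

After 3 iteration(s), the approximation is c_3 = 1.375000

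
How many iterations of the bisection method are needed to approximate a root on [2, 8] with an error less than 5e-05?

We need (b-a)/2^n ≤ 5e-05
(8 - 2)/2^n ≤ 5e-05
6/2^n ≤ 5e-05
2^n ≥ 120000
n ≥ log₂(120000) = 16.87
n ≥ 17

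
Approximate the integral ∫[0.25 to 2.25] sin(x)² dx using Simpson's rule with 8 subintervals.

f(x) = sin(x)²
a = 0.25, b = 2.25, n = 8
h = (b - a)/n = 0.250000

Simpson's rule: (h/3)[f(x₀) + 4f(x₁) + 2f(x₂) + ... + f(xₙ)]

x_0 = 0.2500, f(x_0) = 0.061209, coefficient = 1
x_1 = 0.5000, f(x_1) = 0.229849, coefficient = 4
x_2 = 0.7500, f(x_2) = 0.464631, coefficient = 2
x_3 = 1.0000, f(x_3) = 0.708073, coefficient = 4
x_4 = 1.2500, f(x_4) = 0.900572, coefficient = 2
x_5 = 1.5000, f(x_5) = 0.994996, coefficient = 4
x_6 = 1.7500, f(x_6) = 0.968228, coefficient = 2
x_7 = 2.0000, f(x_7) = 0.826822, coefficient = 4
x_8 = 2.2500, f(x_8) = 0.605398, coefficient = 1

I ≈ (0.250000/3) × 16.372431 = 1.364369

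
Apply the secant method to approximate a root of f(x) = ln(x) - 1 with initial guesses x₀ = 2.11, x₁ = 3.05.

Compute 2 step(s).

f(x) = ln(x) - 1
x₀ = 2.11, x₁ = 3.05

Secant formula: x_{n+1} = x_n - f(x_n)(x_n - x_{n-1})/(f(x_n) - f(x_{n-1}))

Iteration 1:
  f(2.110000) = -0.253312
  f(3.050000) = 0.115142
  x_2 = 3.050000 - 0.115142×(3.050000 - 2.110000)/(0.115142 - (-0.253312))
       = 2.756250
Iteration 2:
  f(3.050000) = 0.115142
  f(2.756250) = 0.013871
  x_3 = 2.756250 - 0.013871×(2.756250 - 3.050000)/(0.013871 - 0.115142)
       = 2.716015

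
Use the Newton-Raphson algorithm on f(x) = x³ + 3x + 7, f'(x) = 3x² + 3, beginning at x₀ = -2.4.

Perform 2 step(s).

f(x) = x³ + 3x + 7
f'(x) = 3x² + 3
x₀ = -2.4

Newton-Raphson formula: x_{n+1} = x_n - f(x_n)/f'(x_n)

Iteration 1:
  f(-2.400000) = -14.024000
  f'(-2.400000) = 20.280000
  x_1 = -2.400000 - (-14.024000)/20.280000 = -1.708481
Iteration 2:
  f(-1.708481) = -3.112344
  f'(-1.708481) = 11.756725
  x_2 = -1.708481 - (-3.112344)/11.756725 = -1.443752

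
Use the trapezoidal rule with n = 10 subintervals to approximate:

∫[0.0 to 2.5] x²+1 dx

f(x) = x²+1
a = 0.0, b = 2.5, n = 10
h = (b - a)/n = 0.250000

Trapezoidal rule: (h/2)[f(x₀) + 2f(x₁) + 2f(x₂) + ... + f(xₙ)]

x_0 = 0.0000, f(x_0) = 1.000000, coefficient = 1
x_1 = 0.2500, f(x_1) = 1.062500, coefficient = 2
x_2 = 0.5000, f(x_2) = 1.250000, coefficient = 2
x_3 = 0.7500, f(x_3) = 1.562500, coefficient = 2
x_4 = 1.0000, f(x_4) = 2.000000, coefficient = 2
x_5 = 1.2500, f(x_5) = 2.562500, coefficient = 2
x_6 = 1.5000, f(x_6) = 3.250000, coefficient = 2
x_7 = 1.7500, f(x_7) = 4.062500, coefficient = 2
x_8 = 2.0000, f(x_8) = 5.000000, coefficient = 2
x_9 = 2.2500, f(x_9) = 6.062500, coefficient = 2
x_10 = 2.5000, f(x_10) = 7.250000, coefficient = 1

I ≈ (0.250000/2) × 61.875000 = 7.734375
Exact value: 7.708333
Error: 0.026042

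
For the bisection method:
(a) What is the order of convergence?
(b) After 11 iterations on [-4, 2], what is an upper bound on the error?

(a) Bisection has linear (order 1) convergence; the error is halved each step.

(b) Error bound = (b-a)/2^n = (2 - (-4))/2^{11}
    = 6/2^{11}

(a) 1 (linear); (b) error ≤ 2.93e-03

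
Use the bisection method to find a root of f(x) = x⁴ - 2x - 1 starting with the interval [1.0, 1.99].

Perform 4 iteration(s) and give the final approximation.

f(x) = x⁴ - 2x - 1
Initial interval: [1.0, 1.99]

Iteration 1:
  c_1 = (1.000000 + 1.990000)/2 = 1.495000
  f(c_1) = f(1.495000) = 1.005337
  f(a) × f(c) < 0, new interval: [1.000000, 1.495000]
Iteration 2:
  c_2 = (1.000000 + 1.495000)/2 = 1.247500
  f(c_2) = f(1.247500) = -1.073066
  f(a) × f(c) ≥ 0, new interval: [1.247500, 1.495000]
Iteration 3:
  c_3 = (1.247500 + 1.495000)/2 = 1.371250
  f(c_3) = f(1.371250) = -0.206872
  f(a) × f(c) ≥ 0, new interval: [1.371250, 1.495000]
Iteration 4:
  c_4 = (1.371250 + 1.495000)/2 = 1.433125
  f(c_4) = f(1.433125) = 0.352039
  f(a) × f(c) < 0, new interval: [1.371250, 1.433125]

After 4 iteration(s), the approximation is c_4 = 1.433125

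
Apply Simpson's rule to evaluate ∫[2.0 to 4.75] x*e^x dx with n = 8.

f(x) = x*e^x
a = 2.0, b = 4.75, n = 8
h = (b - a)/n = 0.343750

Simpson's rule: (h/3)[f(x₀) + 4f(x₁) + 2f(x₂) + ... + f(xₙ)]

x_0 = 2.0000, f(x_0) = 14.778112, coefficient = 1
x_1 = 2.3438, f(x_1) = 24.422436, coefficient = 4
x_2 = 2.6875, f(x_2) = 39.492524, coefficient = 2
x_3 = 3.0312, f(x_3) = 62.816958, coefficient = 4
x_4 = 3.3750, f(x_4) = 98.631958, coefficient = 2
x_5 = 3.7188, f(x_5) = 153.260270, coefficient = 4
x_6 = 4.0625, f(x_6) = 236.110177, coefficient = 2
x_7 = 4.4062, f(x_7) = 361.142995, coefficient = 4
x_8 = 4.7500, f(x_8) = 549.025352, coefficient = 1

I ≈ (0.343750/3) × 3718.843420 = 426.117475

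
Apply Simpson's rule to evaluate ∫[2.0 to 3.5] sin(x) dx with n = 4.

f(x) = sin(x)
a = 2.0, b = 3.5, n = 4
h = (b - a)/n = 0.375000

Simpson's rule: (h/3)[f(x₀) + 4f(x₁) + 2f(x₂) + ... + f(xₙ)]

x_0 = 2.0000, f(x_0) = 0.909297, coefficient = 1
x_1 = 2.3750, f(x_1) = 0.693685, coefficient = 4
x_2 = 2.7500, f(x_2) = 0.381661, coefficient = 2
x_3 = 3.1250, f(x_3) = 0.016592, coefficient = 4
x_4 = 3.5000, f(x_4) = -0.350783, coefficient = 1

I ≈ (0.375000/3) × 4.162944 = 0.520368
Exact value: 0.520310
Error: 0.000058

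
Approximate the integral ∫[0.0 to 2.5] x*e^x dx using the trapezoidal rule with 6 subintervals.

f(x) = x*e^x
a = 0.0, b = 2.5, n = 6
h = (b - a)/n = 0.416667

Trapezoidal rule: (h/2)[f(x₀) + 2f(x₁) + 2f(x₂) + ... + f(xₙ)]

x_0 = 0.0000, f(x_0) = 0.000000, coefficient = 1
x_1 = 0.4167, f(x_1) = 0.632040, coefficient = 2
x_2 = 0.8333, f(x_2) = 1.917480, coefficient = 2
x_3 = 1.2500, f(x_3) = 4.362929, coefficient = 2
x_4 = 1.6667, f(x_4) = 8.824150, coefficient = 2
x_5 = 2.0833, f(x_5) = 16.731656, coefficient = 2
x_6 = 2.5000, f(x_6) = 30.456235, coefficient = 1

I ≈ (0.416667/2) × 95.392745 = 19.873489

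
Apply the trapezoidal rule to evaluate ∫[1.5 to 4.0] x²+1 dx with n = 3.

f(x) = x²+1
a = 1.5, b = 4.0, n = 3
h = (b - a)/n = 0.833333

Trapezoidal rule: (h/2)[f(x₀) + 2f(x₁) + 2f(x₂) + ... + f(xₙ)]

x_0 = 1.5000, f(x_0) = 3.250000, coefficient = 1
x_1 = 2.3333, f(x_1) = 6.444444, coefficient = 2
x_2 = 3.1667, f(x_2) = 11.027778, coefficient = 2
x_3 = 4.0000, f(x_3) = 17.000000, coefficient = 1

I ≈ (0.833333/2) × 55.194444 = 22.997685
Exact value: 22.708333
Error: 0.289352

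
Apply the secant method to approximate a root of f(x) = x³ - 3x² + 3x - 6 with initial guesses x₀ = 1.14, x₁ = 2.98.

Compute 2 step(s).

f(x) = x³ - 3x² + 3x - 6
x₀ = 1.14, x₁ = 2.98

Secant formula: x_{n+1} = x_n - f(x_n)(x_n - x_{n-1})/(f(x_n) - f(x_{n-1}))

Iteration 1:
  f(1.140000) = -4.997256
  f(2.980000) = 2.762392
  x_2 = 2.980000 - 2.762392×(2.980000 - 1.140000)/(2.762392 - (-4.997256))
       = 2.324970
Iteration 2:
  f(2.980000) = 2.762392
  f(2.324970) = -2.673954
  x_3 = 2.324970 - (-2.673954)×(2.324970 - 2.980000)/(-2.673954 - 2.762392)
       = 2.647157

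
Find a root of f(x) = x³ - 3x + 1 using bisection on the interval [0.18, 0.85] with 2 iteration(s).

f(x) = x³ - 3x + 1
Initial interval: [0.18, 0.85]

Iteration 1:
  c_1 = (0.180000 + 0.850000)/2 = 0.515000
  f(c_1) = f(0.515000) = -0.408409
  f(a) × f(c) < 0, new interval: [0.180000, 0.515000]
Iteration 2:
  c_2 = (0.180000 + 0.515000)/2 = 0.347500
  f(c_2) = f(0.347500) = -0.000537
  f(a) × f(c) < 0, new interval: [0.180000, 0.347500]

After 2 iteration(s), the approximation is c_2 = 0.347500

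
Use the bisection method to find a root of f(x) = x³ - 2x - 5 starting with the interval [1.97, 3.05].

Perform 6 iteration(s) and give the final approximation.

f(x) = x³ - 2x - 5
Initial interval: [1.97, 3.05]

Iteration 1:
  c_1 = (1.970000 + 3.050000)/2 = 2.510000
  f(c_1) = f(2.510000) = 5.793251
  f(a) × f(c) < 0, new interval: [1.970000, 2.510000]
Iteration 2:
  c_2 = (1.970000 + 2.510000)/2 = 2.240000
  f(c_2) = f(2.240000) = 1.759424
  f(a) × f(c) < 0, new interval: [1.970000, 2.240000]
Iteration 3:
  c_3 = (1.970000 + 2.240000)/2 = 2.105000
  f(c_3) = f(2.105000) = 0.117308
  f(a) × f(c) < 0, new interval: [1.970000, 2.105000]
Iteration 4:
  c_4 = (1.970000 + 2.105000)/2 = 2.037500
  f(c_4) = f(2.037500) = -0.616510
  f(a) × f(c) ≥ 0, new interval: [2.037500, 2.105000]
Iteration 5:
  c_5 = (2.037500 + 2.105000)/2 = 2.071250
  f(c_5) = f(2.071250) = -0.256679
  f(a) × f(c) ≥ 0, new interval: [2.071250, 2.105000]
Iteration 6:
  c_6 = (2.071250 + 2.105000)/2 = 2.088125
  f(c_6) = f(2.088125) = -0.071470
  f(a) × f(c) ≥ 0, new interval: [2.088125, 2.105000]

After 6 iteration(s), the approximation is c_6 = 2.088125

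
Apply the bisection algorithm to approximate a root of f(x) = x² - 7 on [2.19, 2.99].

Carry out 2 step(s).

f(x) = x² - 7
Initial interval: [2.19, 2.99]

Iteration 1:
  c_1 = (2.190000 + 2.990000)/2 = 2.590000
  f(c_1) = f(2.590000) = -0.291900
  f(a) × f(c) ≥ 0, new interval: [2.590000, 2.990000]
Iteration 2:
  c_2 = (2.590000 + 2.990000)/2 = 2.790000
  f(c_2) = f(2.790000) = 0.784100
  f(a) × f(c) < 0, new interval: [2.590000, 2.790000]

After 2 iteration(s), the approximation is c_2 = 2.790000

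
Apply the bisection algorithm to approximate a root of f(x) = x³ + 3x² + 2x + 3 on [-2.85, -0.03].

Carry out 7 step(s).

f(x) = x³ + 3x² + 2x + 3
Initial interval: [-2.85, -0.03]

Iteration 1:
  c_1 = (-2.850000 + (-0.030000))/2 = -1.440000
  f(c_1) = f(-1.440000) = 3.354816
  f(a) × f(c) < 0, new interval: [-2.850000, -1.440000]
Iteration 2:
  c_2 = (-2.850000 + (-1.440000))/2 = -2.145000
  f(c_2) = f(-2.145000) = 2.643876
  f(a) × f(c) < 0, new interval: [-2.850000, -2.145000]
Iteration 3:
  c_3 = (-2.850000 + (-2.145000))/2 = -2.497500
  f(c_3) = f(-2.497500) = 1.139347
  f(a) × f(c) < 0, new interval: [-2.850000, -2.497500]
Iteration 4:
  c_4 = (-2.850000 + (-2.497500))/2 = -2.673750
  f(c_4) = f(-2.673750) = -0.015159
  f(a) × f(c) ≥ 0, new interval: [-2.673750, -2.497500]
Iteration 5:
  c_5 = (-2.673750 + (-2.497500))/2 = -2.585625
  f(c_5) = f(-2.585625) = 0.599036
  f(a) × f(c) < 0, new interval: [-2.673750, -2.585625]
Iteration 6:
  c_6 = (-2.673750 + (-2.585625))/2 = -2.629688
  f(c_6) = f(-2.629688) = 0.301431
  f(a) × f(c) < 0, new interval: [-2.673750, -2.629688]
Iteration 7:
  c_7 = (-2.673750 + (-2.629688))/2 = -2.651719
  f(c_7) = f(-2.651719) = 0.145541
  f(a) × f(c) < 0, new interval: [-2.673750, -2.651719]

After 7 iteration(s), the approximation is c_7 = -2.651719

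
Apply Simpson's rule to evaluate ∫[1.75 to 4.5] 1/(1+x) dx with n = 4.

f(x) = 1/(1+x)
a = 1.75, b = 4.5, n = 4
h = (b - a)/n = 0.687500

Simpson's rule: (h/3)[f(x₀) + 4f(x₁) + 2f(x₂) + ... + f(xₙ)]

x_0 = 1.7500, f(x_0) = 0.363636, coefficient = 1
x_1 = 2.4375, f(x_1) = 0.290909, coefficient = 4
x_2 = 3.1250, f(x_2) = 0.242424, coefficient = 2
x_3 = 3.8125, f(x_3) = 0.207792, coefficient = 4
x_4 = 4.5000, f(x_4) = 0.181818, coefficient = 1

I ≈ (0.687500/3) × 3.025108 = 0.693254
Exact value: 0.693147
Error: 0.000107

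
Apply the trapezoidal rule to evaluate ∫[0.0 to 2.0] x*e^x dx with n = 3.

f(x) = x*e^x
a = 0.0, b = 2.0, n = 3
h = (b - a)/n = 0.666667

Trapezoidal rule: (h/2)[f(x₀) + 2f(x₁) + 2f(x₂) + ... + f(xₙ)]

x_0 = 0.0000, f(x_0) = 0.000000, coefficient = 1
x_1 = 0.6667, f(x_1) = 1.298489, coefficient = 2
x_2 = 1.3333, f(x_2) = 5.058224, coefficient = 2
x_3 = 2.0000, f(x_3) = 14.778112, coefficient = 1

I ≈ (0.666667/2) × 27.491539 = 9.163846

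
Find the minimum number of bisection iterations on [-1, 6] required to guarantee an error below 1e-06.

We need (b-a)/2^n ≤ 1e-06
(6 - (-1))/2^n ≤ 1e-06
7/2^n ≤ 1e-06
2^n ≥ 7000000
n ≥ log₂(7000000) = 22.74
n ≥ 23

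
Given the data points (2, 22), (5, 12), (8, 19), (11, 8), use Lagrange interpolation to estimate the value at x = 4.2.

Lagrange interpolation formula:
P(x) = Σ yᵢ × Lᵢ(x)
where Lᵢ(x) = Π_{j≠i} (x - xⱼ)/(xᵢ - xⱼ)

L_0(4.2) = (4.2 - 5)/(2 - 5) × (4.2 - 8)/(2 - 8) × (4.2 - 11)/(2 - 11) = 0.127605
L_1(4.2) = (4.2 - 2)/(5 - 2) × (4.2 - 8)/(5 - 8) × (4.2 - 11)/(5 - 11) = 1.052741
L_2(4.2) = (4.2 - 2)/(8 - 2) × (4.2 - 5)/(8 - 5) × (4.2 - 11)/(8 - 11) = -0.221630
L_3(4.2) = (4.2 - 2)/(11 - 2) × (4.2 - 5)/(11 - 5) × (4.2 - 8)/(11 - 8) = 0.041284

P(4.2) = 22×L_0(4.2) + 12×L_1(4.2) + 19×L_2(4.2) + 8×L_3(4.2)
P(4.2) = 11.559506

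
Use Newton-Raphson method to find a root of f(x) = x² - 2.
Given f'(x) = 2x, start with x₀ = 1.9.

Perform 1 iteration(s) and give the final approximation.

f(x) = x² - 2
f'(x) = 2x
x₀ = 1.9

Newton-Raphson formula: x_{n+1} = x_n - f(x_n)/f'(x_n)

Iteration 1:
  f(1.900000) = 1.610000
  f'(1.900000) = 3.800000
  x_1 = 1.900000 - 1.610000/3.800000 = 1.476316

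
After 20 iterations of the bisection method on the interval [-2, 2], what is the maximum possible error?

Bisection error bound: |error| ≤ (b-a)/2^n
|error| ≤ (2 - (-2))/2^20 = 4/2^20
|error| ≤ 0.0000038147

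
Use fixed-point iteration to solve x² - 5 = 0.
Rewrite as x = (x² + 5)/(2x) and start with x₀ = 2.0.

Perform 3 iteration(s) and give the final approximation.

Equation: x² - 5 = 0
Fixed-point form: x = (x² + 5)/(2x)
x₀ = 2.0

x_1 = g(2.000000) = 2.250000
x_2 = g(2.250000) = 2.236111
x_3 = g(2.236111) = 2.236068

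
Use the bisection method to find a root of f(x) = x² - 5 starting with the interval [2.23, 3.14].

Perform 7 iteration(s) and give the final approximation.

f(x) = x² - 5
Initial interval: [2.23, 3.14]

Iteration 1:
  c_1 = (2.230000 + 3.140000)/2 = 2.685000
  f(c_1) = f(2.685000) = 2.209225
  f(a) × f(c) < 0, new interval: [2.230000, 2.685000]
Iteration 2:
  c_2 = (2.230000 + 2.685000)/2 = 2.457500
  f(c_2) = f(2.457500) = 1.039306
  f(a) × f(c) < 0, new interval: [2.230000, 2.457500]
Iteration 3:
  c_3 = (2.230000 + 2.457500)/2 = 2.343750
  f(c_3) = f(2.343750) = 0.493164
  f(a) × f(c) < 0, new interval: [2.230000, 2.343750]
Iteration 4:
  c_4 = (2.230000 + 2.343750)/2 = 2.286875
  f(c_4) = f(2.286875) = 0.229797
  f(a) × f(c) < 0, new interval: [2.230000, 2.286875]
Iteration 5:
  c_5 = (2.230000 + 2.286875)/2 = 2.258438
  f(c_5) = f(2.258438) = 0.100540
  f(a) × f(c) < 0, new interval: [2.230000, 2.258438]
Iteration 6:
  c_6 = (2.230000 + 2.258438)/2 = 2.244219
  f(c_6) = f(2.244219) = 0.036518
  f(a) × f(c) < 0, new interval: [2.230000, 2.244219]
Iteration 7:
  c_7 = (2.230000 + 2.244219)/2 = 2.237109
  f(c_7) = f(2.237109) = 0.004658
  f(a) × f(c) < 0, new interval: [2.230000, 2.237109]

After 7 iteration(s), the approximation is c_7 = 2.237109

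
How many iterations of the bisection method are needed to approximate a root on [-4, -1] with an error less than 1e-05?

We need (b-a)/2^n ≤ 1e-05
(-1 - (-4))/2^n ≤ 1e-05
3/2^n ≤ 1e-05
2^n ≥ 300000
n ≥ log₂(300000) = 18.19
n ≥ 19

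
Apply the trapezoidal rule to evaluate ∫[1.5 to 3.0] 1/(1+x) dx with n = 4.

f(x) = 1/(1+x)
a = 1.5, b = 3.0, n = 4
h = (b - a)/n = 0.375000

Trapezoidal rule: (h/2)[f(x₀) + 2f(x₁) + 2f(x₂) + ... + f(xₙ)]

x_0 = 1.5000, f(x_0) = 0.400000, coefficient = 1
x_1 = 1.8750, f(x_1) = 0.347826, coefficient = 2
x_2 = 2.2500, f(x_2) = 0.307692, coefficient = 2
x_3 = 2.6250, f(x_3) = 0.275862, coefficient = 2
x_4 = 3.0000, f(x_4) = 0.250000, coefficient = 1

I ≈ (0.375000/2) × 2.512761 = 0.471143
Exact value: 0.470004
Error: 0.001139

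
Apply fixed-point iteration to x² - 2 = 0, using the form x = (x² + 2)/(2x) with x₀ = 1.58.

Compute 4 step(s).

Equation: x² - 2 = 0
Fixed-point form: x = (x² + 2)/(2x)
x₀ = 1.58

x_1 = g(1.580000) = 1.422911
x_2 = g(1.422911) = 1.414240
x_3 = g(1.414240) = 1.414214
x_4 = g(1.414214) = 1.414214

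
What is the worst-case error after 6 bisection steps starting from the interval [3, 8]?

Bisection error bound: |error| ≤ (b-a)/2^n
|error| ≤ (8 - 3)/2^6 = 5/2^6
|error| ≤ 0.0781250000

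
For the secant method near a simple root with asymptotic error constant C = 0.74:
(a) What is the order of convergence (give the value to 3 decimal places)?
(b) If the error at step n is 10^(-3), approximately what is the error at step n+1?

(a) Secant method has superlinear convergence with order φ = (1+√5)/2 ≈ 1.618.
    This means |e_{n+1}| ≈ C|e_n|^1.618.

(b) With |e_n| = 10^(-3) and C = 0.74:
    |e_{n+1}| ≈ 0.74 × (10^(-3))^1.618 = 0.74 × 10^(-4.85)

(a) ≈ 1.618 (golden ratio); (b) |e_{n+1}| ≈ 1.035e-05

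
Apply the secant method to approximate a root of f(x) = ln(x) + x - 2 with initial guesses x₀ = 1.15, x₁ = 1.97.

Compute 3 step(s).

f(x) = ln(x) + x - 2
x₀ = 1.15, x₁ = 1.97

Secant formula: x_{n+1} = x_n - f(x_n)(x_n - x_{n-1})/(f(x_n) - f(x_{n-1}))

Iteration 1:
  f(1.150000) = -0.710238
  f(1.970000) = 0.648034
  x_2 = 1.970000 - 0.648034×(1.970000 - 1.150000)/(0.648034 - (-0.710238))
       = 1.578777
Iteration 2:
  f(1.970000) = 0.648034
  f(1.578777) = 0.035427
  x_3 = 1.578777 - 0.035427×(1.578777 - 1.970000)/(0.035427 - 0.648034)
       = 1.556152
Iteration 3:
  f(1.578777) = 0.035427
  f(1.556152) = -0.001631
  x_4 = 1.556152 - (-0.001631)×(1.556152 - 1.578777)/(-0.001631 - 0.035427)
       = 1.557148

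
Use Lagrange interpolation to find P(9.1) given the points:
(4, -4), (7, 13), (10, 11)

Lagrange interpolation formula:
P(x) = Σ yᵢ × Lᵢ(x)
where Lᵢ(x) = Π_{j≠i} (x - xⱼ)/(xᵢ - xⱼ)

L_0(9.1) = (9.1 - 7)/(4 - 7) × (9.1 - 10)/(4 - 10) = -0.105000
L_1(9.1) = (9.1 - 4)/(7 - 4) × (9.1 - 10)/(7 - 10) = 0.510000
L_2(9.1) = (9.1 - 4)/(10 - 4) × (9.1 - 7)/(10 - 7) = 0.595000

P(9.1) = (-4)×L_0(9.1) + 13×L_1(9.1) + 11×L_2(9.1)
P(9.1) = 13.595000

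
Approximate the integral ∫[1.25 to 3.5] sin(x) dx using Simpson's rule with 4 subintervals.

f(x) = sin(x)
a = 1.25, b = 3.5, n = 4
h = (b - a)/n = 0.562500

Simpson's rule: (h/3)[f(x₀) + 4f(x₁) + 2f(x₂) + ... + f(xₙ)]

x_0 = 1.2500, f(x_0) = 0.948985, coefficient = 1
x_1 = 1.8125, f(x_1) = 0.970932, coefficient = 4
x_2 = 2.3750, f(x_2) = 0.693685, coefficient = 2
x_3 = 2.9375, f(x_3) = 0.202679, coefficient = 4
x_4 = 3.5000, f(x_4) = -0.350783, coefficient = 1

I ≈ (0.562500/3) × 6.680013 = 1.252502
Exact value: 1.251779
Error: 0.000723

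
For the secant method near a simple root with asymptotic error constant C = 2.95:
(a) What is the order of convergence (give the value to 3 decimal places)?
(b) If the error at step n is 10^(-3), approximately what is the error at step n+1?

(a) Secant method has superlinear convergence with order φ = (1+√5)/2 ≈ 1.618.
    This means |e_{n+1}| ≈ C|e_n|^1.618.

(b) With |e_n| = 10^(-3) and C = 2.95:
    |e_{n+1}| ≈ 2.95 × (10^(-3))^1.618 = 2.95 × 10^(-4.85)

(a) ≈ 1.618 (golden ratio); (b) |e_{n+1}| ≈ 4.128e-05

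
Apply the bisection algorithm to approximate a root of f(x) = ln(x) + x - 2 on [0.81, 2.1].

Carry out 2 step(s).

f(x) = ln(x) + x - 2
Initial interval: [0.81, 2.1]

Iteration 1:
  c_1 = (0.810000 + 2.100000)/2 = 1.455000
  f(c_1) = f(1.455000) = -0.169994
  f(a) × f(c) ≥ 0, new interval: [1.455000, 2.100000]
Iteration 2:
  c_2 = (1.455000 + 2.100000)/2 = 1.777500
  f(c_2) = f(1.777500) = 0.352708
  f(a) × f(c) < 0, new interval: [1.455000, 1.777500]

After 2 iteration(s), the approximation is c_2 = 1.777500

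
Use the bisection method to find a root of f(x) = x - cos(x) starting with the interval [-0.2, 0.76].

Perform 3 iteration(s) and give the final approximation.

f(x) = x - cos(x)
Initial interval: [-0.2, 0.76]

Iteration 1:
  c_1 = (-0.200000 + 0.760000)/2 = 0.280000
  f(c_1) = f(0.280000) = -0.681055
  f(a) × f(c) ≥ 0, new interval: [0.280000, 0.760000]
Iteration 2:
  c_2 = (0.280000 + 0.760000)/2 = 0.520000
  f(c_2) = f(0.520000) = -0.347819
  f(a) × f(c) ≥ 0, new interval: [0.520000, 0.760000]
Iteration 3:
  c_3 = (0.520000 + 0.760000)/2 = 0.640000
  f(c_3) = f(0.640000) = -0.162096
  f(a) × f(c) ≥ 0, new interval: [0.640000, 0.760000]

After 3 iteration(s), the approximation is c_3 = 0.640000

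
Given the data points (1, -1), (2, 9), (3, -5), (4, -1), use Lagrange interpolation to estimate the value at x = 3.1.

Lagrange interpolation formula:
P(x) = Σ yᵢ × Lᵢ(x)
where Lᵢ(x) = Π_{j≠i} (x - xⱼ)/(xᵢ - xⱼ)

L_0(3.1) = (3.1 - 2)/(1 - 2) × (3.1 - 3)/(1 - 3) × (3.1 - 4)/(1 - 4) = 0.016500
L_1(3.1) = (3.1 - 1)/(2 - 1) × (3.1 - 3)/(2 - 3) × (3.1 - 4)/(2 - 4) = -0.094500
L_2(3.1) = (3.1 - 1)/(3 - 1) × (3.1 - 2)/(3 - 2) × (3.1 - 4)/(3 - 4) = 1.039500
L_3(3.1) = (3.1 - 1)/(4 - 1) × (3.1 - 2)/(4 - 2) × (3.1 - 3)/(4 - 3) = 0.038500

P(3.1) = (-1)×L_0(3.1) + 9×L_1(3.1) + (-5)×L_2(3.1) + (-1)×L_3(3.1)
P(3.1) = -6.103000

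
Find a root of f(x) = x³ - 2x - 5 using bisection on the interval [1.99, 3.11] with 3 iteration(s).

f(x) = x³ - 2x - 5
Initial interval: [1.99, 3.11]

Iteration 1:
  c_1 = (1.990000 + 3.110000)/2 = 2.550000
  f(c_1) = f(2.550000) = 6.481375
  f(a) × f(c) < 0, new interval: [1.990000, 2.550000]
Iteration 2:
  c_2 = (1.990000 + 2.550000)/2 = 2.270000
  f(c_2) = f(2.270000) = 2.157083
  f(a) × f(c) < 0, new interval: [1.990000, 2.270000]
Iteration 3:
  c_3 = (1.990000 + 2.270000)/2 = 2.130000
  f(c_3) = f(2.130000) = 0.403597
  f(a) × f(c) < 0, new interval: [1.990000, 2.130000]

After 3 iteration(s), the approximation is c_3 = 2.130000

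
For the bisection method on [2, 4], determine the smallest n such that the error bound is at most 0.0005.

We need (b-a)/2^n ≤ 0.0005
(4 - 2)/2^n ≤ 0.0005
2/2^n ≤ 0.0005
2^n ≥ 4000
n ≥ log₂(4000) = 11.97
n ≥ 12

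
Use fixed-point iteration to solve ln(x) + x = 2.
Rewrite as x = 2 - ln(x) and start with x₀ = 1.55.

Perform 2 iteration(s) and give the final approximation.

Equation: ln(x) + x = 2
Fixed-point form: x = 2 - ln(x)
x₀ = 1.55

x_1 = g(1.550000) = 1.561745
x_2 = g(1.561745) = 1.554196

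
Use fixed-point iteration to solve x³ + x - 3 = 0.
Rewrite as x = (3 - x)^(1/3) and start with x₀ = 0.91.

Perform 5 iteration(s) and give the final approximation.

Equation: x³ + x - 3 = 0
Fixed-point form: x = (3 - x)^(1/3)
x₀ = 0.91

x_1 = g(0.910000) = 1.278543
x_2 = g(1.278543) = 1.198483
x_3 = g(1.198483) = 1.216782
x_4 = g(1.216782) = 1.212648
x_5 = g(1.212648) = 1.213584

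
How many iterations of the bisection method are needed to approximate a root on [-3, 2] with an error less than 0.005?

We need (b-a)/2^n ≤ 0.005
(2 - (-3))/2^n ≤ 0.005
5/2^n ≤ 0.005
2^n ≥ 1000
n ≥ log₂(1000) = 9.97
n ≥ 10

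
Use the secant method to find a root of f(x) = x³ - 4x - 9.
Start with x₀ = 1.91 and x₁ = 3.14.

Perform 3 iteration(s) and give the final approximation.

f(x) = x³ - 4x - 9
x₀ = 1.91, x₁ = 3.14

Secant formula: x_{n+1} = x_n - f(x_n)(x_n - x_{n-1})/(f(x_n) - f(x_{n-1}))

Iteration 1:
  f(1.910000) = -9.672129
  f(3.140000) = 9.399144
  x_2 = 3.140000 - 9.399144×(3.140000 - 1.910000)/(9.399144 - (-9.672129))
       = 2.533803
Iteration 2:
  f(3.140000) = 9.399144
  f(2.533803) = -2.867796
  x_3 = 2.533803 - (-2.867796)×(2.533803 - 3.140000)/(-2.867796 - 9.399144)
       = 2.675521
Iteration 3:
  f(2.533803) = -2.867796
  f(2.675521) = -0.549595
  x_4 = 2.675521 - (-0.549595)×(2.675521 - 2.533803)/(-0.549595 - (-2.867796))
       = 2.709120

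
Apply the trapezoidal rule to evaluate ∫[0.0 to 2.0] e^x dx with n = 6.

f(x) = e^x
a = 0.0, b = 2.0, n = 6
h = (b - a)/n = 0.333333

Trapezoidal rule: (h/2)[f(x₀) + 2f(x₁) + 2f(x₂) + ... + f(xₙ)]

x_0 = 0.0000, f(x_0) = 1.000000, coefficient = 1
x_1 = 0.3333, f(x_1) = 1.395612, coefficient = 2
x_2 = 0.6667, f(x_2) = 1.947734, coefficient = 2
x_3 = 1.0000, f(x_3) = 2.718282, coefficient = 2
x_4 = 1.3333, f(x_4) = 3.793668, coefficient = 2
x_5 = 1.6667, f(x_5) = 5.294490, coefficient = 2
x_6 = 2.0000, f(x_6) = 7.389056, coefficient = 1

I ≈ (0.333333/2) × 38.688629 = 6.448105
Exact value: 6.389056
Error: 0.059049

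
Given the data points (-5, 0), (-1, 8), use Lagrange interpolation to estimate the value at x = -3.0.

Lagrange interpolation formula:
P(x) = Σ yᵢ × Lᵢ(x)
where Lᵢ(x) = Π_{j≠i} (x - xⱼ)/(xᵢ - xⱼ)

L_0(-3.0) = (-3.0 - (-1))/(-5 - (-1)) = 0.500000
L_1(-3.0) = (-3.0 - (-5))/(-1 - (-5)) = 0.500000

P(-3.0) = 0×L_0(-3.0) + 8×L_1(-3.0)
P(-3.0) = 4.000000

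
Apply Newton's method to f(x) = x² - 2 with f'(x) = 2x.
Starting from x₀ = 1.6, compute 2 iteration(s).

f(x) = x² - 2
f'(x) = 2x
x₀ = 1.6

Newton-Raphson formula: x_{n+1} = x_n - f(x_n)/f'(x_n)

Iteration 1:
  f(1.600000) = 0.560000
  f'(1.600000) = 3.200000
  x_1 = 1.600000 - 0.560000/3.200000 = 1.425000
Iteration 2:
  f(1.425000) = 0.030625
  f'(1.425000) = 2.850000
  x_2 = 1.425000 - 0.030625/2.850000 = 1.414254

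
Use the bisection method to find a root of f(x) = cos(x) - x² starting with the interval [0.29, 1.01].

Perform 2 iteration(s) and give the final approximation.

f(x) = cos(x) - x²
Initial interval: [0.29, 1.01]

Iteration 1:
  c_1 = (0.290000 + 1.010000)/2 = 0.650000
  f(c_1) = f(0.650000) = 0.373584
  f(a) × f(c) ≥ 0, new interval: [0.650000, 1.010000]
Iteration 2:
  c_2 = (0.650000 + 1.010000)/2 = 0.830000
  f(c_2) = f(0.830000) = -0.014024
  f(a) × f(c) < 0, new interval: [0.650000, 0.830000]

After 2 iteration(s), the approximation is c_2 = 0.830000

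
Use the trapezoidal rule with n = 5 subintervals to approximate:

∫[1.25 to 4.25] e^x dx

f(x) = e^x
a = 1.25, b = 4.25, n = 5
h = (b - a)/n = 0.600000

Trapezoidal rule: (h/2)[f(x₀) + 2f(x₁) + 2f(x₂) + ... + f(xₙ)]

x_0 = 1.2500, f(x_0) = 3.490343, coefficient = 1
x_1 = 1.8500, f(x_1) = 6.359820, coefficient = 2
x_2 = 2.4500, f(x_2) = 11.588347, coefficient = 2
x_3 = 3.0500, f(x_3) = 21.115344, coefficient = 2
x_4 = 3.6500, f(x_4) = 38.474666, coefficient = 2
x_5 = 4.2500, f(x_5) = 70.105412, coefficient = 1

I ≈ (0.600000/2) × 228.672109 = 68.601633
Exact value: 66.615069
Error: 1.986563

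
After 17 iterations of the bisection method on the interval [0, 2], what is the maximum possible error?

Bisection error bound: |error| ≤ (b-a)/2^n
|error| ≤ (2 - 0)/2^17 = 2/2^17
|error| ≤ 0.0000152588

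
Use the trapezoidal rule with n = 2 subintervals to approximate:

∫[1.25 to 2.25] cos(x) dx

f(x) = cos(x)
a = 1.25, b = 2.25, n = 2
h = (b - a)/n = 0.500000

Trapezoidal rule: (h/2)[f(x₀) + 2f(x₁) + 2f(x₂) + ... + f(xₙ)]

x_0 = 1.2500, f(x_0) = 0.315322, coefficient = 1
x_1 = 1.7500, f(x_1) = -0.178246, coefficient = 2
x_2 = 2.2500, f(x_2) = -0.628174, coefficient = 1

I ≈ (0.500000/2) × -0.669343 = -0.167336
Exact value: -0.170911
Error: 0.003576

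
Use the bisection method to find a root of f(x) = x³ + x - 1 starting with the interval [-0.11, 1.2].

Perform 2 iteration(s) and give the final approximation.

f(x) = x³ + x - 1
Initial interval: [-0.11, 1.2]

Iteration 1:
  c_1 = (-0.110000 + 1.200000)/2 = 0.545000
  f(c_1) = f(0.545000) = -0.293121
  f(a) × f(c) ≥ 0, new interval: [0.545000, 1.200000]
Iteration 2:
  c_2 = (0.545000 + 1.200000)/2 = 0.872500
  f(c_2) = f(0.872500) = 0.536696
  f(a) × f(c) < 0, new interval: [0.545000, 0.872500]

After 2 iteration(s), the approximation is c_2 = 0.872500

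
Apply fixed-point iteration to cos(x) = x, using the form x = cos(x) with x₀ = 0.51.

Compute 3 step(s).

Equation: cos(x) = x
Fixed-point form: x = cos(x)
x₀ = 0.51

x_1 = g(0.510000) = 0.872745
x_2 = g(0.872745) = 0.642726
x_3 = g(0.642726) = 0.800465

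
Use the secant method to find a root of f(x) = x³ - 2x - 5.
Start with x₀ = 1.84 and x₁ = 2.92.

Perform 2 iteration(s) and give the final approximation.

f(x) = x³ - 2x - 5
x₀ = 1.84, x₁ = 2.92

Secant formula: x_{n+1} = x_n - f(x_n)(x_n - x_{n-1})/(f(x_n) - f(x_{n-1}))

Iteration 1:
  f(1.840000) = -2.450496
  f(2.920000) = 14.057088
  x_2 = 2.920000 - 14.057088×(2.920000 - 1.840000)/(14.057088 - (-2.450496))
       = 2.000322
Iteration 2:
  f(2.920000) = 14.057088
  f(2.000322) = -0.996775
  x_3 = 2.000322 - (-0.996775)×(2.000322 - 2.920000)/(-0.996775 - 14.057088)
       = 2.061218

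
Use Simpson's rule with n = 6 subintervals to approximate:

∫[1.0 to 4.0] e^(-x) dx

f(x) = e^(-x)
a = 1.0, b = 4.0, n = 6
h = (b - a)/n = 0.500000

Simpson's rule: (h/3)[f(x₀) + 4f(x₁) + 2f(x₂) + ... + f(xₙ)]

x_0 = 1.0000, f(x_0) = 0.367879, coefficient = 1
x_1 = 1.5000, f(x_1) = 0.223130, coefficient = 4
x_2 = 2.0000, f(x_2) = 0.135335, coefficient = 2
x_3 = 2.5000, f(x_3) = 0.082085, coefficient = 4
x_4 = 3.0000, f(x_4) = 0.049787, coefficient = 2
x_5 = 3.5000, f(x_5) = 0.030197, coefficient = 4
x_6 = 4.0000, f(x_6) = 0.018316, coefficient = 1

I ≈ (0.500000/3) × 2.098090 = 0.349682
Exact value: 0.349564
Error: 0.000118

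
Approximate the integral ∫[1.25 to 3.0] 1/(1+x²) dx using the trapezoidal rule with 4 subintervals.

f(x) = 1/(1+x²)
a = 1.25, b = 3.0, n = 4
h = (b - a)/n = 0.437500

Trapezoidal rule: (h/2)[f(x₀) + 2f(x₁) + 2f(x₂) + ... + f(xₙ)]

x_0 = 1.2500, f(x_0) = 0.390244, coefficient = 1
x_1 = 1.6875, f(x_1) = 0.259898, coefficient = 2
x_2 = 2.1250, f(x_2) = 0.181303, coefficient = 2
x_3 = 2.5625, f(x_3) = 0.132163, coefficient = 2
x_4 = 3.0000, f(x_4) = 0.100000, coefficient = 1

I ≈ (0.437500/2) × 1.636973 = 0.358088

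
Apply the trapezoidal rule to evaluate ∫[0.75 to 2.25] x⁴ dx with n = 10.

f(x) = x⁴
a = 0.75, b = 2.25, n = 10
h = (b - a)/n = 0.150000

Trapezoidal rule: (h/2)[f(x₀) + 2f(x₁) + 2f(x₂) + ... + f(xₙ)]

x_0 = 0.7500, f(x_0) = 0.316406, coefficient = 1
x_1 = 0.9000, f(x_1) = 0.656100, coefficient = 2
x_2 = 1.0500, f(x_2) = 1.215506, coefficient = 2
x_3 = 1.2000, f(x_3) = 2.073600, coefficient = 2
x_4 = 1.3500, f(x_4) = 3.321506, coefficient = 2
x_5 = 1.5000, f(x_5) = 5.062500, coefficient = 2
x_6 = 1.6500, f(x_6) = 7.412006, coefficient = 2
x_7 = 1.8000, f(x_7) = 10.497600, coefficient = 2
x_8 = 1.9500, f(x_8) = 14.459006, coefficient = 2
x_9 = 2.1000, f(x_9) = 19.448100, coefficient = 2
x_10 = 2.2500, f(x_10) = 25.628906, coefficient = 1

I ≈ (0.150000/2) × 154.237162 = 11.567787
Exact value: 11.485547
Error: 0.082240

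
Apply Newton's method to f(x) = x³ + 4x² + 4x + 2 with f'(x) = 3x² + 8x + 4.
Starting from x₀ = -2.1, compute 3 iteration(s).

f(x) = x³ + 4x² + 4x + 2
f'(x) = 3x² + 8x + 4
x₀ = -2.1

Newton-Raphson formula: x_{n+1} = x_n - f(x_n)/f'(x_n)

Iteration 1:
  f(-2.100000) = 1.979000
  f'(-2.100000) = 0.430000
  x_1 = -2.100000 - 1.979000/0.430000 = -6.702326
Iteration 2:
  f(-6.702326) = -146.200924
  f'(-6.702326) = 85.144900
  x_2 = -6.702326 - (-146.200924)/85.144900 = -4.985242
Iteration 3:
  f(-4.985242) = -42.426824
  f'(-4.985242) = 38.675974
  x_3 = -4.985242 - (-42.426824)/38.675974 = -3.888260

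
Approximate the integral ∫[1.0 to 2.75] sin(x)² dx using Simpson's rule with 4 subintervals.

f(x) = sin(x)²
a = 1.0, b = 2.75, n = 4
h = (b - a)/n = 0.437500

Simpson's rule: (h/3)[f(x₀) + 4f(x₁) + 2f(x₂) + ... + f(xₙ)]

x_0 = 1.0000, f(x_0) = 0.708073, coefficient = 1
x_1 = 1.4375, f(x_1) = 0.982337, coefficient = 4
x_2 = 1.8750, f(x_2) = 0.910280, coefficient = 2
x_3 = 2.3125, f(x_3) = 0.543639, coefficient = 4
x_4 = 2.7500, f(x_4) = 0.145665, coefficient = 1

I ≈ (0.437500/3) × 8.778202 = 1.280154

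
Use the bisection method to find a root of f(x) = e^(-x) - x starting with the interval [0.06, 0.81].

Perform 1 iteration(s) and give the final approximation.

f(x) = e^(-x) - x
Initial interval: [0.06, 0.81]

Iteration 1:
  c_1 = (0.060000 + 0.810000)/2 = 0.435000
  f(c_1) = f(0.435000) = 0.212265
  f(a) × f(c) ≥ 0, new interval: [0.435000, 0.810000]

After 1 iteration(s), the approximation is c_1 = 0.435000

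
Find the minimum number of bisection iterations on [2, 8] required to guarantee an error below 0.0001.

We need (b-a)/2^n ≤ 0.0001
(8 - 2)/2^n ≤ 0.0001
6/2^n ≤ 0.0001
2^n ≥ 60000
n ≥ log₂(60000) = 15.87
n ≥ 16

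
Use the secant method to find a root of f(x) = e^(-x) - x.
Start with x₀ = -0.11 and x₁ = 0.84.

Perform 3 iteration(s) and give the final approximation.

f(x) = e^(-x) - x
x₀ = -0.11, x₁ = 0.84

Secant formula: x_{n+1} = x_n - f(x_n)(x_n - x_{n-1})/(f(x_n) - f(x_{n-1}))

Iteration 1:
  f(-0.110000) = 1.226278
  f(0.840000) = -0.408289
  x_2 = 0.840000 - (-0.408289)×(0.840000 - (-0.110000))/(-0.408289 - 1.226278)
       = 0.602705
Iteration 2:
  f(0.840000) = -0.408289
  f(0.602705) = -0.055376
  x_3 = 0.602705 - (-0.055376)×(0.602705 - 0.840000)/(-0.055376 - (-0.408289))
       = 0.565471
Iteration 3:
  f(0.602705) = -0.055376
  f(0.565471) = 0.002622
  x_4 = 0.565471 - 0.002622×(0.565471 - 0.602705)/(0.002622 - (-0.055376))
       = 0.567154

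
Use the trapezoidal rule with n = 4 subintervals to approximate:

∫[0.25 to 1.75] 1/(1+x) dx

f(x) = 1/(1+x)
a = 0.25, b = 1.75, n = 4
h = (b - a)/n = 0.375000

Trapezoidal rule: (h/2)[f(x₀) + 2f(x₁) + 2f(x₂) + ... + f(xₙ)]

x_0 = 0.2500, f(x_0) = 0.800000, coefficient = 1
x_1 = 0.6250, f(x_1) = 0.615385, coefficient = 2
x_2 = 1.0000, f(x_2) = 0.500000, coefficient = 2
x_3 = 1.3750, f(x_3) = 0.421053, coefficient = 2
x_4 = 1.7500, f(x_4) = 0.363636, coefficient = 1

I ≈ (0.375000/2) × 4.236511 = 0.794346
Exact value: 0.788457
Error: 0.005888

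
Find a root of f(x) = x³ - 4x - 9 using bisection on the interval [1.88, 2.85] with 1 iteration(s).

f(x) = x³ - 4x - 9
Initial interval: [1.88, 2.85]

Iteration 1:
  c_1 = (1.880000 + 2.850000)/2 = 2.365000
  f(c_1) = f(2.365000) = -5.232023
  f(a) × f(c) ≥ 0, new interval: [2.365000, 2.850000]

After 1 iteration(s), the approximation is c_1 = 2.365000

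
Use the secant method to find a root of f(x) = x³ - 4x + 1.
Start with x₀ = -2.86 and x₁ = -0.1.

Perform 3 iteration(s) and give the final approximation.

f(x) = x³ - 4x + 1
x₀ = -2.86, x₁ = -0.1

Secant formula: x_{n+1} = x_n - f(x_n)(x_n - x_{n-1})/(f(x_n) - f(x_{n-1}))

Iteration 1:
  f(-2.860000) = -10.953656
  f(-0.100000) = 1.399000
  x_2 = -0.100000 - 1.399000×(-0.100000 - (-2.860000))/(1.399000 - (-10.953656))
       = -0.412584
Iteration 2:
  f(-0.100000) = 1.399000
  f(-0.412584) = 2.580103
  x_3 = -0.412584 - 2.580103×(-0.412584 - (-0.100000))/(2.580103 - 1.399000)
       = 0.270251
Iteration 3:
  f(-0.412584) = 2.580103
  f(0.270251) = -0.061267
  x_4 = 0.270251 - (-0.061267)×(0.270251 - (-0.412584))/(-0.061267 - 2.580103)
       = 0.254413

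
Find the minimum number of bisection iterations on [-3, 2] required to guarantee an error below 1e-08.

We need (b-a)/2^n ≤ 1e-08
(2 - (-3))/2^n ≤ 1e-08
5/2^n ≤ 1e-08
2^n ≥ 500000000
n ≥ log₂(500000000) = 28.90
n ≥ 29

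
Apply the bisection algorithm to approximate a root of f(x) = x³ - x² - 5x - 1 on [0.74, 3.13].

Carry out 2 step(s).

f(x) = x³ - x² - 5x - 1
Initial interval: [0.74, 3.13]

Iteration 1:
  c_1 = (0.740000 + 3.130000)/2 = 1.935000
  f(c_1) = f(1.935000) = -7.174150
  f(a) × f(c) ≥ 0, new interval: [1.935000, 3.130000]
Iteration 2:
  c_2 = (1.935000 + 3.130000)/2 = 2.532500
  f(c_2) = f(2.532500) = -3.833725
  f(a) × f(c) ≥ 0, new interval: [2.532500, 3.130000]

After 2 iteration(s), the approximation is c_2 = 2.532500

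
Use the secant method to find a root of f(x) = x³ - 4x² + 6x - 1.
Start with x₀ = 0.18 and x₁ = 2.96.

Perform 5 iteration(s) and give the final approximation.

f(x) = x³ - 4x² + 6x - 1
x₀ = 0.18, x₁ = 2.96

Secant formula: x_{n+1} = x_n - f(x_n)(x_n - x_{n-1})/(f(x_n) - f(x_{n-1}))

Iteration 1:
  f(0.180000) = -0.043768
  f(2.960000) = 7.647936
  x_2 = 2.960000 - 7.647936×(2.960000 - 0.180000)/(7.647936 - (-0.043768))
       = 0.195819
Iteration 2:
  f(2.960000) = 7.647936
  f(0.195819) = 0.029042
  x_3 = 0.195819 - 0.029042×(0.195819 - 2.960000)/(0.029042 - 7.647936)
       = 0.185282
Iteration 3:
  f(0.195819) = 0.029042
  f(0.185282) = -0.019264
  x_4 = 0.185282 - (-0.019264)×(0.185282 - 0.195819)/(-0.019264 - 0.029042)
       = 0.189484
Iteration 4:
  f(0.185282) = -0.019264
  f(0.189484) = 0.000091
  x_5 = 0.189484 - 0.000091×(0.189484 - 0.185282)/(0.000091 - (-0.019264))
       = 0.189464
Iteration 5:
  f(0.189484) = 0.000091
  f(0.189464) = 0.000000
  x_6 = 0.189464 - 0.000000×(0.189464 - 0.189484)/(0.000000 - 0.000091)
       = 0.189464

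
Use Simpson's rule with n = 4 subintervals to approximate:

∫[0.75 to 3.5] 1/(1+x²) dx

f(x) = 1/(1+x²)
a = 0.75, b = 3.5, n = 4
h = (b - a)/n = 0.687500

Simpson's rule: (h/3)[f(x₀) + 4f(x₁) + 2f(x₂) + ... + f(xₙ)]

x_0 = 0.7500, f(x_0) = 0.640000, coefficient = 1
x_1 = 1.4375, f(x_1) = 0.326115, coefficient = 4
x_2 = 2.1250, f(x_2) = 0.181303, coefficient = 2
x_3 = 2.8125, f(x_3) = 0.112231, coefficient = 4
x_4 = 3.5000, f(x_4) = 0.075472, coefficient = 1

I ≈ (0.687500/3) × 2.831462 = 0.648877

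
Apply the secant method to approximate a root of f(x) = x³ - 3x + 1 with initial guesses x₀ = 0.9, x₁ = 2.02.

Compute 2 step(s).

f(x) = x³ - 3x + 1
x₀ = 0.9, x₁ = 2.02

Secant formula: x_{n+1} = x_n - f(x_n)(x_n - x_{n-1})/(f(x_n) - f(x_{n-1}))

Iteration 1:
  f(0.900000) = -0.971000
  f(2.020000) = 3.182408
  x_2 = 2.020000 - 3.182408×(2.020000 - 0.900000)/(3.182408 - (-0.971000))
       = 1.161838
Iteration 2:
  f(2.020000) = 3.182408
  f(1.161838) = -0.917187
  x_3 = 1.161838 - (-0.917187)×(1.161838 - 2.020000)/(-0.917187 - 3.182408)
       = 1.353831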